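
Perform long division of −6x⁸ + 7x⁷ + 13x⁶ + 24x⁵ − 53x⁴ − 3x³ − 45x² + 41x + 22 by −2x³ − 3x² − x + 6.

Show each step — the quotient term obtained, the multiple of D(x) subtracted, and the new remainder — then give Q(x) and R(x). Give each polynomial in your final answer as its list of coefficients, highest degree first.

Step 1: lead(−6x⁸ + 7x⁷ + 13x⁶ + 24x⁵ − 53x⁴ − 3x³ − 45x² + 41x + 22) ÷ lead(D) = −6x⁸ ÷ −2x³ = 3x⁵. Subtract (3x⁵)·D = −6x⁸ − 9x⁷ − 3x⁶ + 18x⁵. Remainder: 16x⁷ + 16x⁶ + 6x⁵ − 53x⁴ − 3x³ − 45x² + 41x + 22.
Step 2: lead(16x⁷ + 16x⁶ + 6x⁵ − 53x⁴ − 3x³ − 45x² + 41x + 22) ÷ lead(D) = 16x⁷ ÷ −2x³ = −8x⁴. Subtract (−8x⁴)·D = 16x⁷ + 24x⁶ + 8x⁵ − 48x⁴. Remainder: −8x⁶ − 2x⁵ − 5x⁴ − 3x³ − 45x² + 41x + 22.
Step 3: lead(−8x⁶ − 2x⁵ − 5x⁴ − 3x³ − 45x² + 41x + 22) ÷ lead(D) = −8x⁶ ÷ −2x³ = 4x³. Subtract (4x³)·D = −8x⁶ − 12x⁵ − 4x⁴ + 24x³. Remainder: 10x⁵ − x⁴ − 27x³ − 45x² + 41x + 22.
Step 4: lead(10x⁵ − x⁴ − 27x³ − 45x² + 41x + 22) ÷ lead(D) = 10x⁵ ÷ −2x³ = −5x². Subtract (−5x²)·D = 10x⁵ + 15x⁴ + 5x³ − 30x². Remainder: −16x⁴ − 32x³ − 15x² + 41x + 22.
Step 5: lead(−16x⁴ − 32x³ − 15x² + 41x + 22) ÷ lead(D) = −16x⁴ ÷ −2x³ = 8x. Subtract (8x)·D = −16x⁴ − 24x³ − 8x² + 48x. Remainder: −8x³ − 7x² − 7x + 22.
Step 6: lead(−8x³ − 7x² − 7x + 22) ÷ lead(D) = −8x³ ÷ −2x³ = 4. Subtract (4)·D = −8x³ − 12x² − 4x + 24. Remainder: 5x² − 3x − 2.

Q = [3, -8, 4, -5, 8, 4]; R = [5, -3, -2]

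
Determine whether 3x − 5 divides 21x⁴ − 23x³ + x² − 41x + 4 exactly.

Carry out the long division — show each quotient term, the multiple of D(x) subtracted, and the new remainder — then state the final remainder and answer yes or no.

R(x) = −6, so D(x) is not a factor of P(x). no

Step 1: lead(21x⁴ − 23x³ + x² − 41x + 4) ÷ lead(D) = 21x⁴ ÷ 3x = 7x³. Subtract (7x³)·D = 21x⁴ − 35x³. Remainder: 12x³ + x² − 41x + 4.
Step 2: lead(12x³ + x² − 41x + 4) ÷ lead(D) = 12x³ ÷ 3x = 4x². Subtract (4x²)·D = 12x³ − 20x². Remainder: 21x² − 41x + 4.
Step 3: lead(21x² − 41x + 4) ÷ lead(D) = 21x² ÷ 3x = 7x. Subtract (7x)·D = 21x² − 35x. Remainder: −6x + 4.
Step 4: lead(−6x + 4) ÷ lead(D) = −6x ÷ 3x = −2. Subtract (−2)·D = −6x + 10. Remainder: −6.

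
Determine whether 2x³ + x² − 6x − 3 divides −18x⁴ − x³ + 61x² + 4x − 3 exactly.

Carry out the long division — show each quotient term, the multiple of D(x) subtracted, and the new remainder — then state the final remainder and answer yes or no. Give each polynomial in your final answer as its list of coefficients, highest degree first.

Step 1: lead(−18x⁴ − x³ + 61x² + 4x − 3) ÷ lead(D) = −18x⁴ ÷ 2x³ = −9x. Subtract (−9x)·D = −18x⁴ − 9x³ + 54x² + 27x. Remainder: 8x³ + 7x² − 23x − 3.
Step 2: lead(8x³ + 7x² − 23x − 3) ÷ lead(D) = 8x³ ÷ 2x³ = 4. Subtract (4)·D = 8x³ + 4x² − 24x − 12. Remainder: 3x² + x + 9.

R = [3, 1, 9], so D(x) is not a factor of P(x). no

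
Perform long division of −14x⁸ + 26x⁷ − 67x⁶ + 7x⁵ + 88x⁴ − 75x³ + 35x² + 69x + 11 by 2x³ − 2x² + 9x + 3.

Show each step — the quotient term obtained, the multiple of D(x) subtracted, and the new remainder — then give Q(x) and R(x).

Step 1: lead(−14x⁸ + 26x⁷ − 67x⁶ + 7x⁵ + 88x⁴ − 75x³ + 35x² + 69x + 11) ÷ lead(D) = −14x⁸ ÷ 2x³ = −7x⁵. Subtract (−7x⁵)·D = −14x⁸ + 14x⁷ − 63x⁶ − 21x⁵. Remainder: 12x⁷ − 4x⁶ + 28x⁵ + 88x⁴ − 75x³ + 35x² + 69x + 11.
Step 2: lead(12x⁷ − 4x⁶ + 28x⁵ + 88x⁴ − 75x³ + 35x² + 69x + 11) ÷ lead(D) = 12x⁷ ÷ 2x³ = 6x⁴. Subtract (6x⁴)·D = 12x⁷ − 12x⁶ + 54x⁵ + 18x⁴. Remainder: 8x⁶ − 26x⁵ + 70x⁴ − 75x³ + 35x² + 69x + 11.
Step 3: lead(8x⁶ − 26x⁵ + 70x⁴ − 75x³ + 35x² + 69x + 11) ÷ lead(D) = 8x⁶ ÷ 2x³ = 4x³. Subtract (4x³)·D = 8x⁶ − 8x⁵ + 36x⁴ + 12x³. Remainder: −18x⁵ + 34x⁴ − 87x³ + 35x² + 69x + 11.
Step 4: lead(−18x⁵ + 34x⁴ − 87x³ + 35x² + 69x + 11) ÷ lead(D) = −18x⁵ ÷ 2x³ = −9x². Subtract (−9x²)·D = −18x⁵ + 18x⁴ − 81x³ − 27x². Remainder: 16x⁴ − 6x³ + 62x² + 69x + 11.
Step 5: lead(16x⁴ − 6x³ + 62x² + 69x + 11) ÷ lead(D) = 16x⁴ ÷ 2x³ = 8x. Subtract (8x)·D = 16x⁴ − 16x³ + 72x² + 24x. Remainder: 10x³ − 10x² + 45x + 11.
Step 6: lead(10x³ − 10x² + 45x + 11) ÷ lead(D) = 10x³ ÷ 2x³ = 5. Subtract (5)·D = 10x³ − 10x² + 45x + 15. Remainder: −4.

Q(x) = −7x⁵ + 6x⁴ + 4x³ − 9x² + 8x + 5; R(x) = −4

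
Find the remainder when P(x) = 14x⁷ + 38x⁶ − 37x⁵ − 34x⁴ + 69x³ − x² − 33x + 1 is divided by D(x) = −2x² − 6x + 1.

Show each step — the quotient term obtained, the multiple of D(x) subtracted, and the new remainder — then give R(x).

R(x) = −4

Step 1: lead(14x⁷ + 38x⁶ − 37x⁵ − 34x⁴ + 69x³ − x² − 33x + 1) ÷ lead(D) = 14x⁷ ÷ −2x² = −7x⁵. Subtract (−7x⁵)·D = 14x⁷ + 42x⁶ − 7x⁵. Remainder: −4x⁶ − 30x⁵ − 34x⁴ + 69x³ − x² − 33x + 1.
Step 2: lead(−4x⁶ − 30x⁵ − 34x⁴ + 69x³ − x² − 33x + 1) ÷ lead(D) = −4x⁶ ÷ −2x² = 2x⁴. Subtract (2x⁴)·D = −4x⁶ − 12x⁵ + 2x⁴. Remainder: −18x⁵ − 36x⁴ + 69x³ − x² − 33x + 1.
Step 3: lead(−18x⁵ − 36x⁴ + 69x³ − x² − 33x + 1) ÷ lead(D) = −18x⁵ ÷ −2x² = 9x³. Subtract (9x³)·D = −18x⁵ − 54x⁴ + 9x³. Remainder: 18x⁴ + 60x³ − x² − 33x + 1.
Step 4: lead(18x⁴ + 60x³ − x² − 33x + 1) ÷ lead(D) = 18x⁴ ÷ −2x² = −9x². Subtract (−9x²)·D = 18x⁴ + 54x³ − 9x². Remainder: 6x³ + 8x² − 33x + 1.
Step 5: lead(6x³ + 8x² − 33x + 1) ÷ lead(D) = 6x³ ÷ −2x² = −3x. Subtract (−3x)·D = 6x³ + 18x² − 3x. Remainder: −10x² − 30x + 1.
Step 6: lead(−10x² − 30x + 1) ÷ lead(D) = −10x² ÷ −2x² = 5. Subtract (5)·D = −10x² − 30x + 5. Remainder: −4.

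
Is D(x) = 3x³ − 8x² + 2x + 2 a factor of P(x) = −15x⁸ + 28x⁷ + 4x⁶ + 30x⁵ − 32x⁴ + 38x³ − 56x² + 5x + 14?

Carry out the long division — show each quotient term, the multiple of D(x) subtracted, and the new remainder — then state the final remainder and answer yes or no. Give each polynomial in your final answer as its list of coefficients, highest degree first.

R = [1, 2], so D(x) is not a factor of P(x). no

Step 1: lead(−15x⁸ + 28x⁷ + 4x⁶ + 30x⁵ − 32x⁴ + 38x³ − 56x² + 5x + 14) ÷ lead(D) = −15x⁸ ÷ 3x³ = −5x⁵. Subtract (−5x⁵)·D = −15x⁸ + 40x⁷ − 10x⁶ − 10x⁵. Remainder: −12x⁷ + 14x⁶ + 40x⁵ − 32x⁴ + 38x³ − 56x² + 5x + 14.
Step 2: lead(−12x⁷ + 14x⁶ + 40x⁵ − 32x⁴ + 38x³ − 56x² + 5x + 14) ÷ lead(D) = −12x⁷ ÷ 3x³ = −4x⁴. Subtract (−4x⁴)·D = −12x⁷ + 32x⁶ − 8x⁵ − 8x⁴. Remainder: −18x⁶ + 48x⁵ − 24x⁴ + 38x³ − 56x² + 5x + 14.
Step 3: lead(−18x⁶ + 48x⁵ − 24x⁴ + 38x³ − 56x² + 5x + 14) ÷ lead(D) = −18x⁶ ÷ 3x³ = −6x³. Subtract (−6x³)·D = −18x⁶ + 48x⁵ − 12x⁴ − 12x³. Remainder: −12x⁴ + 50x³ − 56x² + 5x + 14.
Step 4: lead(−12x⁴ + 50x³ − 56x² + 5x + 14) ÷ lead(D) = −12x⁴ ÷ 3x³ = −4x. Subtract (−4x)·D = −12x⁴ + 32x³ − 8x² − 8x. Remainder: 18x³ − 48x² + 13x + 14.
Step 5: lead(18x³ − 48x² + 13x + 14) ÷ lead(D) = 18x³ ÷ 3x³ = 6. Subtract (6)·D = 18x³ − 48x² + 12x + 12. Remainder: x + 2.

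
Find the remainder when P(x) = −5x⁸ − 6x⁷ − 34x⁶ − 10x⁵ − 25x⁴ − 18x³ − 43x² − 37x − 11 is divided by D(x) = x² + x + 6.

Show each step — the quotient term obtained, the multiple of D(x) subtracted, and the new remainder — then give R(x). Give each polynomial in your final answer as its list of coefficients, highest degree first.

Step 1: lead(−5x⁸ − 6x⁷ − 34x⁶ − 10x⁵ − 25x⁴ − 18x³ − 43x² − 37x − 11) ÷ lead(D) = −5x⁸ ÷ x² = −5x⁶. Subtract (−5x⁶)·D = −5x⁸ − 5x⁷ − 30x⁶. Remainder: −x⁷ − 4x⁶ − 10x⁵ − 25x⁴ − 18x³ − 43x² − 37x − 11.
Step 2: lead(−x⁷ − 4x⁶ − 10x⁵ − 25x⁴ − 18x³ − 43x² − 37x − 11) ÷ lead(D) = −x⁷ ÷ x² = −x⁵. Subtract (−x⁵)·D = −x⁷ − x⁶ − 6x⁵. Remainder: −3x⁶ − 4x⁵ − 25x⁴ − 18x³ − 43x² − 37x − 11.
Step 3: lead(−3x⁶ − 4x⁵ − 25x⁴ − 18x³ − 43x² − 37x − 11) ÷ lead(D) = −3x⁶ ÷ x² = −3x⁴. Subtract (−3x⁴)·D = −3x⁶ − 3x⁵ − 18x⁴. Remainder: −x⁵ − 7x⁴ − 18x³ − 43x² − 37x − 11.
Step 4: lead(−x⁵ − 7x⁴ − 18x³ − 43x² − 37x − 11) ÷ lead(D) = −x⁵ ÷ x² = −x³. Subtract (−x³)·D = −x⁵ − x⁴ − 6x³. Remainder: −6x⁴ − 12x³ − 43x² − 37x − 11.
Step 5: lead(−6x⁴ − 12x³ − 43x² − 37x − 11) ÷ lead(D) = −6x⁴ ÷ x² = −6x². Subtract (−6x²)·D = −6x⁴ − 6x³ − 36x². Remainder: −6x³ − 7x² − 37x − 11.
Step 6: lead(−6x³ − 7x² − 37x − 11) ÷ lead(D) = −6x³ ÷ x² = −6x. Subtract (−6x)·D = −6x³ − 6x² − 36x. Remainder: −x² − x − 11.
Step 7: lead(−x² − x − 11) ÷ lead(D) = −x² ÷ x² = −1. Subtract (−1)·D = −x² − x − 6. Remainder: −5.

R = [-5]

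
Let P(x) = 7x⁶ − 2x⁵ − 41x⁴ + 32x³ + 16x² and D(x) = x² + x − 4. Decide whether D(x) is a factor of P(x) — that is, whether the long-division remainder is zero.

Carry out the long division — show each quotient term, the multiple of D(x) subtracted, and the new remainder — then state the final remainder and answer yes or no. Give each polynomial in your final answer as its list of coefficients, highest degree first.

Step 1: lead(7x⁶ − 2x⁵ − 41x⁴ + 32x³ + 16x²) ÷ lead(D) = 7x⁶ ÷ x² = 7x⁴. Subtract (7x⁴)·D = 7x⁶ + 7x⁵ − 28x⁴. Remainder: −9x⁵ − 13x⁴ + 32x³ + 16x².
Step 2: lead(−9x⁵ − 13x⁴ + 32x³ + 16x²) ÷ lead(D) = −9x⁵ ÷ x² = −9x³. Subtract (−9x³)·D = −9x⁵ − 9x⁴ + 36x³. Remainder: −4x⁴ − 4x³ + 16x².
Step 3: lead(−4x⁴ − 4x³ + 16x²) ÷ lead(D) = −4x⁴ ÷ x² = −4x². Subtract (−4x²)·D = −4x⁴ − 4x³ + 16x². Remainder: 0.

R = [0], so D(x) is a factor of P(x). yes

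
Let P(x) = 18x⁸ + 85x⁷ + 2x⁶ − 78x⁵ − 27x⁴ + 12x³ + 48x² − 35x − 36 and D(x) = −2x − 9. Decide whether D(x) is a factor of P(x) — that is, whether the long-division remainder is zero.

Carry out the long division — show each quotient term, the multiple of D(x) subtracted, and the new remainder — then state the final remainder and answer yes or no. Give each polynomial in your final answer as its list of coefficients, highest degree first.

R = [0], so D(x) is a factor of P(x). yes

Step 1: lead(18x⁸ + 85x⁷ + 2x⁶ − 78x⁵ − 27x⁴ + 12x³ + 48x² − 35x − 36) ÷ lead(D) = 18x⁸ ÷ −2x = −9x⁷. Subtract (−9x⁷)·D = 18x⁸ + 81x⁷. Remainder: 4x⁷ + 2x⁶ − 78x⁵ − 27x⁴ + 12x³ + 48x² − 35x − 36.
Step 2: lead(4x⁷ + 2x⁶ − 78x⁵ − 27x⁴ + 12x³ + 48x² − 35x − 36) ÷ lead(D) = 4x⁷ ÷ −2x = −2x⁶. Subtract (−2x⁶)·D = 4x⁷ + 18x⁶. Remainder: −16x⁶ − 78x⁵ − 27x⁴ + 12x³ + 48x² − 35x − 36.
Step 3: lead(−16x⁶ − 78x⁵ − 27x⁴ + 12x³ + 48x² − 35x − 36) ÷ lead(D) = −16x⁶ ÷ −2x = 8x⁵. Subtract (8x⁵)·D = −16x⁶ − 72x⁵. Remainder: −6x⁵ − 27x⁴ + 12x³ + 48x² − 35x − 36.
Step 4: lead(−6x⁵ − 27x⁴ + 12x³ + 48x² − 35x − 36) ÷ lead(D) = −6x⁵ ÷ −2x = 3x⁴. Subtract (3x⁴)·D = −6x⁵ − 27x⁴. Remainder: 12x³ + 48x² − 35x − 36.
Step 5: lead(12x³ + 48x² − 35x − 36) ÷ lead(D) = 12x³ ÷ −2x = −6x². Subtract (−6x²)·D = 12x³ + 54x². Remainder: −6x² − 35x − 36.
Step 6: lead(−6x² − 35x − 36) ÷ lead(D) = −6x² ÷ −2x = 3x. Subtract (3x)·D = −6x² − 27x. Remainder: −8x − 36.
Step 7: lead(−8x − 36) ÷ lead(D) = −8x ÷ −2x = 4. Subtract (4)·D = −8x − 36. Remainder: 0.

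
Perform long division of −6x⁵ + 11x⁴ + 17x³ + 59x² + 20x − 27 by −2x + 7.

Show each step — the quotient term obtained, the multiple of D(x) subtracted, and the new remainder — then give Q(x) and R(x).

Q(x) = 3x⁴ + 5x³ + 9x² + 2x − 3; R(x) = −6

Step 1: lead(−6x⁵ + 11x⁴ + 17x³ + 59x² + 20x − 27) ÷ lead(D) = −6x⁵ ÷ −2x = 3x⁴. Subtract (3x⁴)·D = −6x⁵ + 21x⁴. Remainder: −10x⁴ + 17x³ + 59x² + 20x − 27.
Step 2: lead(−10x⁴ + 17x³ + 59x² + 20x − 27) ÷ lead(D) = −10x⁴ ÷ −2x = 5x³. Subtract (5x³)·D = −10x⁴ + 35x³. Remainder: −18x³ + 59x² + 20x − 27.
Step 3: lead(−18x³ + 59x² + 20x − 27) ÷ lead(D) = −18x³ ÷ −2x = 9x². Subtract (9x²)·D = −18x³ + 63x². Remainder: −4x² + 20x − 27.
Step 4: lead(−4x² + 20x − 27) ÷ lead(D) = −4x² ÷ −2x = 2x. Subtract (2x)·D = −4x² + 14x. Remainder: 6x − 27.
Step 5: lead(6x − 27) ÷ lead(D) = 6x ÷ −2x = −3. Subtract (−3)·D = 6x − 21. Remainder: −6.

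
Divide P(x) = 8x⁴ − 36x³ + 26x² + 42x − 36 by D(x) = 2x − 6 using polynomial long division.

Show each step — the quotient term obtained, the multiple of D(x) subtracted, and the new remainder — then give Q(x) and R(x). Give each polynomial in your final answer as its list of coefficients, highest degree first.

Q = [4, -6, -5, 6]; R = [0]

Step 1: lead(8x⁴ − 36x³ + 26x² + 42x − 36) ÷ lead(D) = 8x⁴ ÷ 2x = 4x³. Subtract (4x³)·D = 8x⁴ − 24x³. Remainder: −12x³ + 26x² + 42x − 36.
Step 2: lead(−12x³ + 26x² + 42x − 36) ÷ lead(D) = −12x³ ÷ 2x = −6x². Subtract (−6x²)·D = −12x³ + 36x². Remainder: −10x² + 42x − 36.
Step 3: lead(−10x² + 42x − 36) ÷ lead(D) = −10x² ÷ 2x = −5x. Subtract (−5x)·D = −10x² + 30x. Remainder: 12x − 36.
Step 4: lead(12x − 36) ÷ lead(D) = 12x ÷ 2x = 6. Subtract (6)·D = 12x − 36. Remainder: 0.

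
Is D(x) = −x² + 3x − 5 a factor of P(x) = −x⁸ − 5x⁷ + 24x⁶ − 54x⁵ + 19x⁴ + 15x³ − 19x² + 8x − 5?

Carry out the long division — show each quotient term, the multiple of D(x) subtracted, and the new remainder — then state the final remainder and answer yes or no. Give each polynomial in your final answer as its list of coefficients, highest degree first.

R = [0], so D(x) is a factor of P(x). yes

Step 1: lead(−x⁸ − 5x⁷ + 24x⁶ − 54x⁵ + 19x⁴ + 15x³ − 19x² + 8x − 5) ÷ lead(D) = −x⁸ ÷ −x² = x⁶. Subtract (x⁶)·D = −x⁸ + 3x⁷ − 5x⁶. Remainder: −8x⁷ + 29x⁶ − 54x⁵ + 19x⁴ + 15x³ − 19x² + 8x − 5.
Step 2: lead(−8x⁷ + 29x⁶ − 54x⁵ + 19x⁴ + 15x³ − 19x² + 8x − 5) ÷ lead(D) = −8x⁷ ÷ −x² = 8x⁵. Subtract (8x⁵)·D = −8x⁷ + 24x⁶ − 40x⁵. Remainder: 5x⁶ − 14x⁵ + 19x⁴ + 15x³ − 19x² + 8x − 5.
Step 3: lead(5x⁶ − 14x⁵ + 19x⁴ + 15x³ − 19x² + 8x − 5) ÷ lead(D) = 5x⁶ ÷ −x² = −5x⁴. Subtract (−5x⁴)·D = 5x⁶ − 15x⁵ + 25x⁴. Remainder: x⁵ − 6x⁴ + 15x³ − 19x² + 8x − 5.
Step 4: lead(x⁵ − 6x⁴ + 15x³ − 19x² + 8x − 5) ÷ lead(D) = x⁵ ÷ −x² = −x³. Subtract (−x³)·D = x⁵ − 3x⁴ + 5x³. Remainder: −3x⁴ + 10x³ − 19x² + 8x − 5.
Step 5: lead(−3x⁴ + 10x³ − 19x² + 8x − 5) ÷ lead(D) = −3x⁴ ÷ −x² = 3x². Subtract (3x²)·D = −3x⁴ + 9x³ − 15x². Remainder: x³ − 4x² + 8x − 5.
Step 6: lead(x³ − 4x² + 8x − 5) ÷ lead(D) = x³ ÷ −x² = −x. Subtract (−x)·D = x³ − 3x² + 5x. Remainder: −x² + 3x − 5.
Step 7: lead(−x² + 3x − 5) ÷ lead(D) = −x² ÷ −x² = 1. Subtract (1)·D = −x² + 3x − 5. Remainder: 0.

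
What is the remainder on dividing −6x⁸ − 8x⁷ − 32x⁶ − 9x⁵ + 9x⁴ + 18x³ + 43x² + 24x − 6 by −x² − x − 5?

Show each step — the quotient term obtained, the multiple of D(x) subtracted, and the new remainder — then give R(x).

Step 1: lead(−6x⁸ − 8x⁷ − 32x⁶ − 9x⁵ + 9x⁴ + 18x³ + 43x² + 24x − 6) ÷ lead(D) = −6x⁸ ÷ −x² = 6x⁶. Subtract (6x⁶)·D = −6x⁸ − 6x⁷ − 30x⁶. Remainder: −2x⁷ − 2x⁶ − 9x⁵ + 9x⁴ + 18x³ + 43x² + 24x − 6.
Step 2: lead(−2x⁷ − 2x⁶ − 9x⁵ + 9x⁴ + 18x³ + 43x² + 24x − 6) ÷ lead(D) = −2x⁷ ÷ −x² = 2x⁵. Subtract (2x⁵)·D = −2x⁷ − 2x⁶ − 10x⁵. Remainder: x⁵ + 9x⁴ + 18x³ + 43x² + 24x − 6.
Step 3: lead(x⁵ + 9x⁴ + 18x³ + 43x² + 24x − 6) ÷ lead(D) = x⁵ ÷ −x² = −x³. Subtract (−x³)·D = x⁵ + x⁴ + 5x³. Remainder: 8x⁴ + 13x³ + 43x² + 24x − 6.
Step 4: lead(8x⁴ + 13x³ + 43x² + 24x − 6) ÷ lead(D) = 8x⁴ ÷ −x² = −8x². Subtract (−8x²)·D = 8x⁴ + 8x³ + 40x². Remainder: 5x³ + 3x² + 24x − 6.
Step 5: lead(5x³ + 3x² + 24x − 6) ÷ lead(D) = 5x³ ÷ −x² = −5x. Subtract (−5x)·D = 5x³ + 5x² + 25x. Remainder: −2x² − x − 6.
Step 6: lead(−2x² − x − 6) ÷ lead(D) = −2x² ÷ −x² = 2. Subtract (2)·D = −2x² − 2x − 10. Remainder: x + 4.

R(x) = x + 4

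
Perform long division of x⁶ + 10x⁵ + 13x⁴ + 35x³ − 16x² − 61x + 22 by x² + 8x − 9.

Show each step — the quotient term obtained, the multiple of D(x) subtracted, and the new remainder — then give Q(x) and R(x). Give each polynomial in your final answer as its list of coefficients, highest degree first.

Q = [1, 2, 6, 5, -2]; R = [4]

Step 1: lead(x⁶ + 10x⁵ + 13x⁴ + 35x³ − 16x² − 61x + 22) ÷ lead(D) = x⁶ ÷ x² = x⁴. Subtract (x⁴)·D = x⁶ + 8x⁵ − 9x⁴. Remainder: 2x⁵ + 22x⁴ + 35x³ − 16x² − 61x + 22.
Step 2: lead(2x⁵ + 22x⁴ + 35x³ − 16x² − 61x + 22) ÷ lead(D) = 2x⁵ ÷ x² = 2x³. Subtract (2x³)·D = 2x⁵ + 16x⁴ − 18x³. Remainder: 6x⁴ + 53x³ − 16x² − 61x + 22.
Step 3: lead(6x⁴ + 53x³ − 16x² − 61x + 22) ÷ lead(D) = 6x⁴ ÷ x² = 6x². Subtract (6x²)·D = 6x⁴ + 48x³ − 54x². Remainder: 5x³ + 38x² − 61x + 22.
Step 4: lead(5x³ + 38x² − 61x + 22) ÷ lead(D) = 5x³ ÷ x² = 5x. Subtract (5x)·D = 5x³ + 40x² − 45x. Remainder: −2x² − 16x + 22.
Step 5: lead(−2x² − 16x + 22) ÷ lead(D) = −2x² ÷ x² = −2. Subtract (−2)·D = −2x² − 16x + 18. Remainder: 4.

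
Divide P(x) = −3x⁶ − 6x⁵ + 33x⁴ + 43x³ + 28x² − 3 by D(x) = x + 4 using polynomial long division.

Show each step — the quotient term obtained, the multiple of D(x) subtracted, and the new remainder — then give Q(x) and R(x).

Q(x) = −3x⁵ + 6x⁴ + 9x³ + 7x²; R(x) = −3

Step 1: lead(−3x⁶ − 6x⁵ + 33x⁴ + 43x³ + 28x² − 3) ÷ lead(D) = −3x⁶ ÷ x = −3x⁵. Subtract (−3x⁵)·D = −3x⁶ − 12x⁵. Remainder: 6x⁵ + 33x⁴ + 43x³ + 28x² − 3.
Step 2: lead(6x⁵ + 33x⁴ + 43x³ + 28x² − 3) ÷ lead(D) = 6x⁵ ÷ x = 6x⁴. Subtract (6x⁴)·D = 6x⁵ + 24x⁴. Remainder: 9x⁴ + 43x³ + 28x² − 3.
Step 3: lead(9x⁴ + 43x³ + 28x² − 3) ÷ lead(D) = 9x⁴ ÷ x = 9x³. Subtract (9x³)·D = 9x⁴ + 36x³. Remainder: 7x³ + 28x² − 3.
Step 4: lead(7x³ + 28x² − 3) ÷ lead(D) = 7x³ ÷ x = 7x². Subtract (7x²)·D = 7x³ + 28x². Remainder: −3.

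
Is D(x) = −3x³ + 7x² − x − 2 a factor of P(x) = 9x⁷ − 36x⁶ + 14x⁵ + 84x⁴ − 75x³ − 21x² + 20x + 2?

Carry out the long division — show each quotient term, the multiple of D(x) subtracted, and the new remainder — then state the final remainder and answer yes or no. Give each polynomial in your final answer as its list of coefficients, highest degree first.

R = [-2], so D(x) is not a factor of P(x). no

Step 1: lead(9x⁷ − 36x⁶ + 14x⁵ + 84x⁴ − 75x³ − 21x² + 20x + 2) ÷ lead(D) = 9x⁷ ÷ −3x³ = −3x⁴. Subtract (−3x⁴)·D = 9x⁷ − 21x⁶ + 3x⁵ + 6x⁴. Remainder: −15x⁶ + 11x⁵ + 78x⁴ − 75x³ − 21x² + 20x + 2.
Step 2: lead(−15x⁶ + 11x⁵ + 78x⁴ − 75x³ − 21x² + 20x + 2) ÷ lead(D) = −15x⁶ ÷ −3x³ = 5x³. Subtract (5x³)·D = −15x⁶ + 35x⁵ − 5x⁴ − 10x³. Remainder: −24x⁵ + 83x⁴ − 65x³ − 21x² + 20x + 2.
Step 3: lead(−24x⁵ + 83x⁴ − 65x³ − 21x² + 20x + 2) ÷ lead(D) = −24x⁵ ÷ −3x³ = 8x². Subtract (8x²)·D = −24x⁵ + 56x⁴ − 8x³ − 16x². Remainder: 27x⁴ − 57x³ − 5x² + 20x + 2.
Step 4: lead(27x⁴ − 57x³ − 5x² + 20x + 2) ÷ lead(D) = 27x⁴ ÷ −3x³ = −9x. Subtract (−9x)·D = 27x⁴ − 63x³ + 9x² + 18x. Remainder: 6x³ − 14x² + 2x + 2.
Step 5: lead(6x³ − 14x² + 2x + 2) ÷ lead(D) = 6x³ ÷ −3x³ = −2. Subtract (−2)·D = 6x³ − 14x² + 2x + 4. Remainder: −2.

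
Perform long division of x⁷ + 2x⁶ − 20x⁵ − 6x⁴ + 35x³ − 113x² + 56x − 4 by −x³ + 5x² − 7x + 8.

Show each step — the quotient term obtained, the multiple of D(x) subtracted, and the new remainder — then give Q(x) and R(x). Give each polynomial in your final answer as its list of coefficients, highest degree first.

Step 1: lead(x⁷ + 2x⁶ − 20x⁵ − 6x⁴ + 35x³ − 113x² + 56x − 4) ÷ lead(D) = x⁷ ÷ −x³ = −x⁴. Subtract (−x⁴)·D = x⁷ − 5x⁶ + 7x⁵ − 8x⁴. Remainder: 7x⁶ − 27x⁵ + 2x⁴ + 35x³ − 113x² + 56x − 4.
Step 2: lead(7x⁶ − 27x⁵ + 2x⁴ + 35x³ − 113x² + 56x − 4) ÷ lead(D) = 7x⁶ ÷ −x³ = −7x³. Subtract (−7x³)·D = 7x⁶ − 35x⁵ + 49x⁴ − 56x³. Remainder: 8x⁵ − 47x⁴ + 91x³ − 113x² + 56x − 4.
Step 3: lead(8x⁵ − 47x⁴ + 91x³ − 113x² + 56x − 4) ÷ lead(D) = 8x⁵ ÷ −x³ = −8x². Subtract (−8x²)·D = 8x⁵ − 40x⁴ + 56x³ − 64x². Remainder: −7x⁴ + 35x³ − 49x² + 56x − 4.
Step 4: lead(−7x⁴ + 35x³ − 49x² + 56x − 4) ÷ lead(D) = −7x⁴ ÷ −x³ = 7x. Subtract (7x)·D = −7x⁴ + 35x³ − 49x² + 56x. Remainder: −4.

Q = [-1, -7, -8, 7, 0]; R = [-4]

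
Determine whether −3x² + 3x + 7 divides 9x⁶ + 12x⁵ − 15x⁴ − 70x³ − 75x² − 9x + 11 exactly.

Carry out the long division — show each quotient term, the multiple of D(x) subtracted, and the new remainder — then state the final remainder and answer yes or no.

R(x) = −x − 3, so D(x) is not a factor of P(x). no

Step 1: lead(9x⁶ + 12x⁵ − 15x⁴ − 70x³ − 75x² − 9x + 11) ÷ lead(D) = 9x⁶ ÷ −3x² = −3x⁴. Subtract (−3x⁴)·D = 9x⁶ − 9x⁵ − 21x⁴. Remainder: 21x⁵ + 6x⁴ − 70x³ − 75x² − 9x + 11.
Step 2: lead(21x⁵ + 6x⁴ − 70x³ − 75x² − 9x + 11) ÷ lead(D) = 21x⁵ ÷ −3x² = −7x³. Subtract (−7x³)·D = 21x⁵ − 21x⁴ − 49x³. Remainder: 27x⁴ − 21x³ − 75x² − 9x + 11.
Step 3: lead(27x⁴ − 21x³ − 75x² − 9x + 11) ÷ lead(D) = 27x⁴ ÷ −3x² = −9x². Subtract (−9x²)·D = 27x⁴ − 27x³ − 63x². Remainder: 6x³ − 12x² − 9x + 11.
Step 4: lead(6x³ − 12x² − 9x + 11) ÷ lead(D) = 6x³ ÷ −3x² = −2x. Subtract (−2x)·D = 6x³ − 6x² − 14x. Remainder: −6x² + 5x + 11.
Step 5: lead(−6x² + 5x + 11) ÷ lead(D) = −6x² ÷ −3x² = 2. Subtract (2)·D = −6x² + 6x + 14. Remainder: −x − 3.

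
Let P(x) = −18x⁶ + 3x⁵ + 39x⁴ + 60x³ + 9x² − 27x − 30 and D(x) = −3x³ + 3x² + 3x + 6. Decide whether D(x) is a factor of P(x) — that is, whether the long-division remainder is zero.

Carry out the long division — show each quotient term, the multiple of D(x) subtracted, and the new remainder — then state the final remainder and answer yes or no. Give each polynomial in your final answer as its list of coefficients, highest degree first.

R = [0], so D(x) is a factor of P(x). yes

Step 1: lead(−18x⁶ + 3x⁵ + 39x⁴ + 60x³ + 9x² − 27x − 30) ÷ lead(D) = −18x⁶ ÷ −3x³ = 6x³. Subtract (6x³)·D = −18x⁶ + 18x⁵ + 18x⁴ + 36x³. Remainder: −15x⁵ + 21x⁴ + 24x³ + 9x² − 27x − 30.
Step 2: lead(−15x⁵ + 21x⁴ + 24x³ + 9x² − 27x − 30) ÷ lead(D) = −15x⁵ ÷ −3x³ = 5x². Subtract (5x²)·D = −15x⁵ + 15x⁴ + 15x³ + 30x². Remainder: 6x⁴ + 9x³ − 21x² − 27x − 30.
Step 3: lead(6x⁴ + 9x³ − 21x² − 27x − 30) ÷ lead(D) = 6x⁴ ÷ −3x³ = −2x. Subtract (−2x)·D = 6x⁴ − 6x³ − 6x² − 12x. Remainder: 15x³ − 15x² − 15x − 30.
Step 4: lead(15x³ − 15x² − 15x − 30) ÷ lead(D) = 15x³ ÷ −3x³ = −5. Subtract (−5)·D = 15x³ − 15x² − 15x − 30. Remainder: 0.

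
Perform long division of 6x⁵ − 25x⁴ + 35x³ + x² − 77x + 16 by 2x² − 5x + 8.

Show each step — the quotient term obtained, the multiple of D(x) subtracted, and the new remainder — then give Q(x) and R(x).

Q(x) = 3x³ − 5x² − 7x + 3; R(x) = −6x − 8

Step 1: lead(6x⁵ − 25x⁴ + 35x³ + x² − 77x + 16) ÷ lead(D) = 6x⁵ ÷ 2x² = 3x³. Subtract (3x³)·D = 6x⁵ − 15x⁴ + 24x³. Remainder: −10x⁴ + 11x³ + x² − 77x + 16.
Step 2: lead(−10x⁴ + 11x³ + x² − 77x + 16) ÷ lead(D) = −10x⁴ ÷ 2x² = −5x². Subtract (−5x²)·D = −10x⁴ + 25x³ − 40x². Remainder: −14x³ + 41x² − 77x + 16.
Step 3: lead(−14x³ + 41x² − 77x + 16) ÷ lead(D) = −14x³ ÷ 2x² = −7x. Subtract (−7x)·D = −14x³ + 35x² − 56x. Remainder: 6x² − 21x + 16.
Step 4: lead(6x² − 21x + 16) ÷ lead(D) = 6x² ÷ 2x² = 3. Subtract (3)·D = 6x² − 15x + 24. Remainder: −6x − 8.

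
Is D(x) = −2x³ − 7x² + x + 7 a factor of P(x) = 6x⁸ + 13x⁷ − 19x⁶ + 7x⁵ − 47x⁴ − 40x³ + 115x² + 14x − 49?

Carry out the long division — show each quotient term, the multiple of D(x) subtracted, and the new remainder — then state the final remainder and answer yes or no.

R(x) = 0, so D(x) is a factor of P(x). yes

Step 1: lead(6x⁸ + 13x⁷ − 19x⁶ + 7x⁵ − 47x⁴ − 40x³ + 115x² + 14x − 49) ÷ lead(D) = 6x⁸ ÷ −2x³ = −3x⁵. Subtract (−3x⁵)·D = 6x⁸ + 21x⁷ − 3x⁶ − 21x⁵. Remainder: −8x⁷ − 16x⁶ + 28x⁵ − 47x⁴ − 40x³ + 115x² + 14x − 49.
Step 2: lead(−8x⁷ − 16x⁶ + 28x⁵ − 47x⁴ − 40x³ + 115x² + 14x − 49) ÷ lead(D) = −8x⁷ ÷ −2x³ = 4x⁴. Subtract (4x⁴)·D = −8x⁷ − 28x⁶ + 4x⁵ + 28x⁴. Remainder: 12x⁶ + 24x⁵ − 75x⁴ − 40x³ + 115x² + 14x − 49.
Step 3: lead(12x⁶ + 24x⁵ − 75x⁴ − 40x³ + 115x² + 14x − 49) ÷ lead(D) = 12x⁶ ÷ −2x³ = −6x³. Subtract (−6x³)·D = 12x⁶ + 42x⁵ − 6x⁴ − 42x³. Remainder: −18x⁵ − 69x⁴ + 2x³ + 115x² + 14x − 49.
Step 4: lead(−18x⁵ − 69x⁴ + 2x³ + 115x² + 14x − 49) ÷ lead(D) = −18x⁵ ÷ −2x³ = 9x². Subtract (9x²)·D = −18x⁵ − 63x⁴ + 9x³ + 63x². Remainder: −6x⁴ − 7x³ + 52x² + 14x − 49.
Step 5: lead(−6x⁴ − 7x³ + 52x² + 14x − 49) ÷ lead(D) = −6x⁴ ÷ −2x³ = 3x. Subtract (3x)·D = −6x⁴ − 21x³ + 3x² + 21x. Remainder: 14x³ + 49x² − 7x − 49.
Step 6: lead(14x³ + 49x² − 7x − 49) ÷ lead(D) = 14x³ ÷ −2x³ = −7. Subtract (−7)·D = 14x³ + 49x² − 7x − 49. Remainder: 0.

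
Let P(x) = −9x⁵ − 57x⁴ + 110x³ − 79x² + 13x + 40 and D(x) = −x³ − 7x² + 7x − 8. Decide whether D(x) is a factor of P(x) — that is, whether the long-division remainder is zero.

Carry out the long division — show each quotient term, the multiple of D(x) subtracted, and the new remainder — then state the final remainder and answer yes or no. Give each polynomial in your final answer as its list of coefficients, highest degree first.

R = [0], so D(x) is a factor of P(x). yes

Step 1: lead(−9x⁵ − 57x⁴ + 110x³ − 79x² + 13x + 40) ÷ lead(D) = −9x⁵ ÷ −x³ = 9x². Subtract (9x²)·D = −9x⁵ − 63x⁴ + 63x³ − 72x². Remainder: 6x⁴ + 47x³ − 7x² + 13x + 40.
Step 2: lead(6x⁴ + 47x³ − 7x² + 13x + 40) ÷ lead(D) = 6x⁴ ÷ −x³ = −6x. Subtract (−6x)·D = 6x⁴ + 42x³ − 42x² + 48x. Remainder: 5x³ + 35x² − 35x + 40.
Step 3: lead(5x³ + 35x² − 35x + 40) ÷ lead(D) = 5x³ ÷ −x³ = −5. Subtract (−5)·D = 5x³ + 35x² − 35x + 40. Remainder: 0.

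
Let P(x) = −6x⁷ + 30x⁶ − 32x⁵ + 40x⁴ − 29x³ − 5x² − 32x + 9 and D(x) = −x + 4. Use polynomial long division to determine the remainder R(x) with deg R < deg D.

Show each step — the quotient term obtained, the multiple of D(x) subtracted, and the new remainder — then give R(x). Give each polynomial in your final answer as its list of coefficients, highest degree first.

R = [-7]

Step 1: lead(−6x⁷ + 30x⁶ − 32x⁵ + 40x⁴ − 29x³ − 5x² − 32x + 9) ÷ lead(D) = −6x⁷ ÷ −x = 6x⁶. Subtract (6x⁶)·D = −6x⁷ + 24x⁶. Remainder: 6x⁶ − 32x⁵ + 40x⁴ − 29x³ − 5x² − 32x + 9.
Step 2: lead(6x⁶ − 32x⁵ + 40x⁴ − 29x³ − 5x² − 32x + 9) ÷ lead(D) = 6x⁶ ÷ −x = −6x⁵. Subtract (−6x⁵)·D = 6x⁶ − 24x⁵. Remainder: −8x⁵ + 40x⁴ − 29x³ − 5x² − 32x + 9.
Step 3: lead(−8x⁵ + 40x⁴ − 29x³ − 5x² − 32x + 9) ÷ lead(D) = −8x⁵ ÷ −x = 8x⁴. Subtract (8x⁴)·D = −8x⁵ + 32x⁴. Remainder: 8x⁴ − 29x³ − 5x² − 32x + 9.
Step 4: lead(8x⁴ − 29x³ − 5x² − 32x + 9) ÷ lead(D) = 8x⁴ ÷ −x = −8x³. Subtract (−8x³)·D = 8x⁴ − 32x³. Remainder: 3x³ − 5x² − 32x + 9.
Step 5: lead(3x³ − 5x² − 32x + 9) ÷ lead(D) = 3x³ ÷ −x = −3x². Subtract (−3x²)·D = 3x³ − 12x². Remainder: 7x² − 32x + 9.
Step 6: lead(7x² − 32x + 9) ÷ lead(D) = 7x² ÷ −x = −7x. Subtract (−7x)·D = 7x² − 28x. Remainder: −4x + 9.
Step 7: lead(−4x + 9) ÷ lead(D) = −4x ÷ −x = 4. Subtract (4)·D = −4x + 16. Remainder: −7.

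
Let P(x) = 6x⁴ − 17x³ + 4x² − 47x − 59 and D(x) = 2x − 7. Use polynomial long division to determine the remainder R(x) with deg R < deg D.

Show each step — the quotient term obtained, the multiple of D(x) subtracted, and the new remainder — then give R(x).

R(x) = −3

Step 1: lead(6x⁴ − 17x³ + 4x² − 47x − 59) ÷ lead(D) = 6x⁴ ÷ 2x = 3x³. Subtract (3x³)·D = 6x⁴ − 21x³. Remainder: 4x³ + 4x² − 47x − 59.
Step 2: lead(4x³ + 4x² − 47x − 59) ÷ lead(D) = 4x³ ÷ 2x = 2x². Subtract (2x²)·D = 4x³ − 14x². Remainder: 18x² − 47x − 59.
Step 3: lead(18x² − 47x − 59) ÷ lead(D) = 18x² ÷ 2x = 9x. Subtract (9x)·D = 18x² − 63x. Remainder: 16x − 59.
Step 4: lead(16x − 59) ÷ lead(D) = 16x ÷ 2x = 8. Subtract (8)·D = 16x − 56. Remainder: −3.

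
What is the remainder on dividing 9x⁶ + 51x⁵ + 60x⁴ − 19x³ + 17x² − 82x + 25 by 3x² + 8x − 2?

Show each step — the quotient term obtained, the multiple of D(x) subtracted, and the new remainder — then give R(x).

R(x) = 7

Step 1: lead(9x⁶ + 51x⁵ + 60x⁴ − 19x³ + 17x² − 82x + 25) ÷ lead(D) = 9x⁶ ÷ 3x² = 3x⁴. Subtract (3x⁴)·D = 9x⁶ + 24x⁵ − 6x⁴. Remainder: 27x⁵ + 66x⁴ − 19x³ + 17x² − 82x + 25.
Step 2: lead(27x⁵ + 66x⁴ − 19x³ + 17x² − 82x + 25) ÷ lead(D) = 27x⁵ ÷ 3x² = 9x³. Subtract (9x³)·D = 27x⁵ + 72x⁴ − 18x³. Remainder: −6x⁴ − x³ + 17x² − 82x + 25.
Step 3: lead(−6x⁴ − x³ + 17x² − 82x + 25) ÷ lead(D) = −6x⁴ ÷ 3x² = −2x². Subtract (−2x²)·D = −6x⁴ − 16x³ + 4x². Remainder: 15x³ + 13x² − 82x + 25.
Step 4: lead(15x³ + 13x² − 82x + 25) ÷ lead(D) = 15x³ ÷ 3x² = 5x. Subtract (5x)·D = 15x³ + 40x² − 10x. Remainder: −27x² − 72x + 25.
Step 5: lead(−27x² − 72x + 25) ÷ lead(D) = −27x² ÷ 3x² = −9. Subtract (−9)·D = −27x² − 72x + 18. Remainder: 7.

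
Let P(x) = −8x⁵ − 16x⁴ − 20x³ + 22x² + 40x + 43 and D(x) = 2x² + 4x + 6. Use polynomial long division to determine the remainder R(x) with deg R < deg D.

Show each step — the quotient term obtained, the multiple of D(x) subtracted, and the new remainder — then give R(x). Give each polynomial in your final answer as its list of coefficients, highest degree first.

Step 1: lead(−8x⁵ − 16x⁴ − 20x³ + 22x² + 40x + 43) ÷ lead(D) = −8x⁵ ÷ 2x² = −4x³. Subtract (−4x³)·D = −8x⁵ − 16x⁴ − 24x³. Remainder: 4x³ + 22x² + 40x + 43.
Step 2: lead(4x³ + 22x² + 40x + 43) ÷ lead(D) = 4x³ ÷ 2x² = 2x. Subtract (2x)·D = 4x³ + 8x² + 12x. Remainder: 14x² + 28x + 43.
Step 3: lead(14x² + 28x + 43) ÷ lead(D) = 14x² ÷ 2x² = 7. Subtract (7)·D = 14x² + 28x + 42. Remainder: 1.

R = [1]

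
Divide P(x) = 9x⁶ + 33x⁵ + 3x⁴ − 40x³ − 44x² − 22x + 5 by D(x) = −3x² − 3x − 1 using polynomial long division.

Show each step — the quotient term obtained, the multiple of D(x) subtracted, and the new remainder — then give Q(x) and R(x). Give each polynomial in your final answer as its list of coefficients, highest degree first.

Step 1: lead(9x⁶ + 33x⁵ + 3x⁴ − 40x³ − 44x² − 22x + 5) ÷ lead(D) = 9x⁶ ÷ −3x² = −3x⁴. Subtract (−3x⁴)·D = 9x⁶ + 9x⁵ + 3x⁴. Remainder: 24x⁵ − 40x³ − 44x² − 22x + 5.
Step 2: lead(24x⁵ − 40x³ − 44x² − 22x + 5) ÷ lead(D) = 24x⁵ ÷ −3x² = −8x³. Subtract (−8x³)·D = 24x⁵ + 24x⁴ + 8x³. Remainder: −24x⁴ − 48x³ − 44x² − 22x + 5.
Step 3: lead(−24x⁴ − 48x³ − 44x² − 22x + 5) ÷ lead(D) = −24x⁴ ÷ −3x² = 8x². Subtract (8x²)·D = −24x⁴ − 24x³ − 8x². Remainder: −24x³ − 36x² − 22x + 5.
Step 4: lead(−24x³ − 36x² − 22x + 5) ÷ lead(D) = −24x³ ÷ −3x² = 8x. Subtract (8x)·D = −24x³ − 24x² − 8x. Remainder: −12x² − 14x + 5.
Step 5: lead(−12x² − 14x + 5) ÷ lead(D) = −12x² ÷ −3x² = 4. Subtract (4)·D = −12x² − 12x − 4. Remainder: −2x + 9.

Q = [-3, -8, 8, 8, 4]; R = [-2, 9]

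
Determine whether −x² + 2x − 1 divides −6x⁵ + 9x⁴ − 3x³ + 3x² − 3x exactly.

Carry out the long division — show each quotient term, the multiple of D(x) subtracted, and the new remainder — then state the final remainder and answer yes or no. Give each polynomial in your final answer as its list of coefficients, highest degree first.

R = [0], so D(x) is a factor of P(x). yes

Step 1: lead(−6x⁵ + 9x⁴ − 3x³ + 3x² − 3x) ÷ lead(D) = −6x⁵ ÷ −x² = 6x³. Subtract (6x³)·D = −6x⁵ + 12x⁴ − 6x³. Remainder: −3x⁴ + 3x³ + 3x² − 3x.
Step 2: lead(−3x⁴ + 3x³ + 3x² − 3x) ÷ lead(D) = −3x⁴ ÷ −x² = 3x². Subtract (3x²)·D = −3x⁴ + 6x³ − 3x². Remainder: −3x³ + 6x² − 3x.
Step 3: lead(−3x³ + 6x² − 3x) ÷ lead(D) = −3x³ ÷ −x² = 3x. Subtract (3x)·D = −3x³ + 6x² − 3x. Remainder: 0.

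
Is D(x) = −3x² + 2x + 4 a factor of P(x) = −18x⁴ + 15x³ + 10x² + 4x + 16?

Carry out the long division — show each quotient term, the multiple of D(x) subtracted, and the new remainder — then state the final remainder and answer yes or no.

R(x) = 0, so D(x) is a factor of P(x). yes

Step 1: lead(−18x⁴ + 15x³ + 10x² + 4x + 16) ÷ lead(D) = −18x⁴ ÷ −3x² = 6x². Subtract (6x²)·D = −18x⁴ + 12x³ + 24x². Remainder: 3x³ − 14x² + 4x + 16.
Step 2: lead(3x³ − 14x² + 4x + 16) ÷ lead(D) = 3x³ ÷ −3x² = −x. Subtract (−x)·D = 3x³ − 2x² − 4x. Remainder: −12x² + 8x + 16.
Step 3: lead(−12x² + 8x + 16) ÷ lead(D) = −12x² ÷ −3x² = 4. Subtract (4)·D = −12x² + 8x + 16. Remainder: 0.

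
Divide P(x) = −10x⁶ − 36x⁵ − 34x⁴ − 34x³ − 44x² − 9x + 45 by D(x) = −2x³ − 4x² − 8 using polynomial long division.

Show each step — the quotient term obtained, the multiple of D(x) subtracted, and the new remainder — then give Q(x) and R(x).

Step 1: lead(−10x⁶ − 36x⁵ − 34x⁴ − 34x³ − 44x² − 9x + 45) ÷ lead(D) = −10x⁶ ÷ −2x³ = 5x³. Subtract (5x³)·D = −10x⁶ − 20x⁵ − 40x³. Remainder: −16x⁵ − 34x⁴ + 6x³ − 44x² − 9x + 45.
Step 2: lead(−16x⁵ − 34x⁴ + 6x³ − 44x² − 9x + 45) ÷ lead(D) = −16x⁵ ÷ −2x³ = 8x². Subtract (8x²)·D = −16x⁵ − 32x⁴ − 64x². Remainder: −2x⁴ + 6x³ + 20x² − 9x + 45.
Step 3: lead(−2x⁴ + 6x³ + 20x² − 9x + 45) ÷ lead(D) = −2x⁴ ÷ −2x³ = x. Subtract (x)·D = −2x⁴ − 4x³ − 8x. Remainder: 10x³ + 20x² − x + 45.
Step 4: lead(10x³ + 20x² − x + 45) ÷ lead(D) = 10x³ ÷ −2x³ = −5. Subtract (−5)·D = 10x³ + 20x² + 40. Remainder: −x + 5.

Q(x) = 5x³ + 8x² + x − 5; R(x) = −x + 5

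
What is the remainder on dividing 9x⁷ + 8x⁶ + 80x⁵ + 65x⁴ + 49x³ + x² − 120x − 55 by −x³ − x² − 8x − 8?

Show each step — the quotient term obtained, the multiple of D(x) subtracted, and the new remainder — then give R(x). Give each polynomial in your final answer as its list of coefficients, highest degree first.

Step 1: lead(9x⁷ + 8x⁶ + 80x⁵ + 65x⁴ + 49x³ + x² − 120x − 55) ÷ lead(D) = 9x⁷ ÷ −x³ = −9x⁴. Subtract (−9x⁴)·D = 9x⁷ + 9x⁶ + 72x⁵ + 72x⁴. Remainder: −x⁶ + 8x⁵ − 7x⁴ + 49x³ + x² − 120x − 55.
Step 2: lead(−x⁶ + 8x⁵ − 7x⁴ + 49x³ + x² − 120x − 55) ÷ lead(D) = −x⁶ ÷ −x³ = x³. Subtract (x³)·D = −x⁶ − x⁵ − 8x⁴ − 8x³. Remainder: 9x⁵ + x⁴ + 57x³ + x² − 120x − 55.
Step 3: lead(9x⁵ + x⁴ + 57x³ + x² − 120x − 55) ÷ lead(D) = 9x⁵ ÷ −x³ = −9x². Subtract (−9x²)·D = 9x⁵ + 9x⁴ + 72x³ + 72x². Remainder: −8x⁴ − 15x³ − 71x² − 120x − 55.
Step 4: lead(−8x⁴ − 15x³ − 71x² − 120x − 55) ÷ lead(D) = −8x⁴ ÷ −x³ = 8x. Subtract (8x)·D = −8x⁴ − 8x³ − 64x² − 64x. Remainder: −7x³ − 7x² − 56x − 55.
Step 5: lead(−7x³ − 7x² − 56x − 55) ÷ lead(D) = −7x³ ÷ −x³ = 7. Subtract (7)·D = −7x³ − 7x² − 56x − 56. Remainder: 1.

R = [1]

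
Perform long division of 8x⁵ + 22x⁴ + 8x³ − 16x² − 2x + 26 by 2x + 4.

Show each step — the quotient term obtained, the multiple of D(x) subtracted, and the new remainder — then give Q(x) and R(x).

Q(x) = 4x⁴ + 3x³ − 2x² − 4x + 7; R(x) = −2

Step 1: lead(8x⁵ + 22x⁴ + 8x³ − 16x² − 2x + 26) ÷ lead(D) = 8x⁵ ÷ 2x = 4x⁴. Subtract (4x⁴)·D = 8x⁵ + 16x⁴. Remainder: 6x⁴ + 8x³ − 16x² − 2x + 26.
Step 2: lead(6x⁴ + 8x³ − 16x² − 2x + 26) ÷ lead(D) = 6x⁴ ÷ 2x = 3x³. Subtract (3x³)·D = 6x⁴ + 12x³. Remainder: −4x³ − 16x² − 2x + 26.
Step 3: lead(−4x³ − 16x² − 2x + 26) ÷ lead(D) = −4x³ ÷ 2x = −2x². Subtract (−2x²)·D = −4x³ − 8x². Remainder: −8x² − 2x + 26.
Step 4: lead(−8x² − 2x + 26) ÷ lead(D) = −8x² ÷ 2x = −4x. Subtract (−4x)·D = −8x² − 16x. Remainder: 14x + 26.
Step 5: lead(14x + 26) ÷ lead(D) = 14x ÷ 2x = 7. Subtract (7)·D = 14x + 28. Remainder: −2.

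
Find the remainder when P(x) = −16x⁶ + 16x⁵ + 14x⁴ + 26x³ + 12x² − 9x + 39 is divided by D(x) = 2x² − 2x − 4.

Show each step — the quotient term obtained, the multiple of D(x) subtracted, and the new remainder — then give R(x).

Step 1: lead(−16x⁶ + 16x⁵ + 14x⁴ + 26x³ + 12x² − 9x + 39) ÷ lead(D) = −16x⁶ ÷ 2x² = −8x⁴. Subtract (−8x⁴)·D = −16x⁶ + 16x⁵ + 32x⁴. Remainder: −18x⁴ + 26x³ + 12x² − 9x + 39.
Step 2: lead(−18x⁴ + 26x³ + 12x² − 9x + 39) ÷ lead(D) = −18x⁴ ÷ 2x² = −9x². Subtract (−9x²)·D = −18x⁴ + 18x³ + 36x². Remainder: 8x³ − 24x² − 9x + 39.
Step 3: lead(8x³ − 24x² − 9x + 39) ÷ lead(D) = 8x³ ÷ 2x² = 4x. Subtract (4x)·D = 8x³ − 8x² − 16x. Remainder: −16x² + 7x + 39.
Step 4: lead(−16x² + 7x + 39) ÷ lead(D) = −16x² ÷ 2x² = −8. Subtract (−8)·D = −16x² + 16x + 32. Remainder: −9x + 7.

R(x) = −9x + 7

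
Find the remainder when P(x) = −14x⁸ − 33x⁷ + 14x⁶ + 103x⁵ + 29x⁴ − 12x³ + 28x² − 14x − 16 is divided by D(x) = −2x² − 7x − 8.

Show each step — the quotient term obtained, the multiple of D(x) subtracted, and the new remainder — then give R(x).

R(x) = 0

Step 1: lead(−14x⁸ − 33x⁷ + 14x⁶ + 103x⁵ + 29x⁴ − 12x³ + 28x² − 14x − 16) ÷ lead(D) = −14x⁸ ÷ −2x² = 7x⁶. Subtract (7x⁶)·D = −14x⁸ − 49x⁷ − 56x⁶. Remainder: 16x⁷ + 70x⁶ + 103x⁵ + 29x⁴ − 12x³ + 28x² − 14x − 16.
Step 2: lead(16x⁷ + 70x⁶ + 103x⁵ + 29x⁴ − 12x³ + 28x² − 14x − 16) ÷ lead(D) = 16x⁷ ÷ −2x² = −8x⁵. Subtract (−8x⁵)·D = 16x⁷ + 56x⁶ + 64x⁵. Remainder: 14x⁶ + 39x⁵ + 29x⁴ − 12x³ + 28x² − 14x − 16.
Step 3: lead(14x⁶ + 39x⁵ + 29x⁴ − 12x³ + 28x² − 14x − 16) ÷ lead(D) = 14x⁶ ÷ −2x² = −7x⁴. Subtract (−7x⁴)·D = 14x⁶ + 49x⁵ + 56x⁴. Remainder: −10x⁵ − 27x⁴ − 12x³ + 28x² − 14x − 16.
Step 4: lead(−10x⁵ − 27x⁴ − 12x³ + 28x² − 14x − 16) ÷ lead(D) = −10x⁵ ÷ −2x² = 5x³. Subtract (5x³)·D = −10x⁵ − 35x⁴ − 40x³. Remainder: 8x⁴ + 28x³ + 28x² − 14x − 16.
Step 5: lead(8x⁴ + 28x³ + 28x² − 14x − 16) ÷ lead(D) = 8x⁴ ÷ −2x² = −4x². Subtract (−4x²)·D = 8x⁴ + 28x³ + 32x². Remainder: −4x² − 14x − 16.
Step 6: lead(−4x² − 14x − 16) ÷ lead(D) = −4x² ÷ −2x² = 2. Subtract (2)·D = −4x² − 14x − 16. Remainder: 0.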